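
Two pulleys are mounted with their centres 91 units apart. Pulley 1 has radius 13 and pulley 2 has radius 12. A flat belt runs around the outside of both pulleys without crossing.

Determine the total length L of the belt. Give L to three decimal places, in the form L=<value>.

open belt: β = asin((r2−r1)/C) = asin(-1/91) = -0.6296°
wrap1 = π − 2β = 181.2593°
wrap2 = π + 2β = 178.7407°
tangent length = C·cosβ = 90.9945
L = r1·wrap1 + r2·wrap2 + 2·C·cosβ = 13·3.1636 + 12·3.1196 + 2·90.9945 = 260.5508

L=260.551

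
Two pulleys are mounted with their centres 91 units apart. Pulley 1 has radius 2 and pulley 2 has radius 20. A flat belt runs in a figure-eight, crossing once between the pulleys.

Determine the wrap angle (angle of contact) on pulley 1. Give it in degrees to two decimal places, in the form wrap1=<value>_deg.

crossed belt: β = asin((r1+r2)/C) = asin(22/91) = 13.9903°
wrap1 = wrap2 = π + 2β = 207.9807°

wrap1=207.98_deg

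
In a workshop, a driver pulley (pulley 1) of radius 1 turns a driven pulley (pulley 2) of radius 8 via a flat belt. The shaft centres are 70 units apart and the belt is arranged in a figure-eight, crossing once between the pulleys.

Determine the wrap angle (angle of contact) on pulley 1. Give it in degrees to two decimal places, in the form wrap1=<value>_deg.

crossed belt: β = asin((r1+r2)/C) = asin(9/70) = 7.3870°
wrap1 = wrap2 = π + 2β = 194.7741°

wrap1=194.77_deg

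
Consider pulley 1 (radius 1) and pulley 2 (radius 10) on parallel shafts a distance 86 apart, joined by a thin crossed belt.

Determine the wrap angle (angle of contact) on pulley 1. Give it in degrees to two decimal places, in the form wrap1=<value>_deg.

wrap1=194.70_deg

crossed belt: β = asin((r1+r2)/C) = asin(11/86) = 7.3487°
wrap1 = wrap2 = π + 2β = 194.6973°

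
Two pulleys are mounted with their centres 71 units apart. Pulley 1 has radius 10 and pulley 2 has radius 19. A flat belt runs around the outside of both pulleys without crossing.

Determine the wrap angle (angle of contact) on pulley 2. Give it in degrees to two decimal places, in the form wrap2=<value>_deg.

open belt: β = asin((r2−r1)/C) = asin(9/71) = 7.2824°
wrap1 = π − 2β = 165.4351°
wrap2 = π + 2β = 194.5649°

wrap2=194.56_deg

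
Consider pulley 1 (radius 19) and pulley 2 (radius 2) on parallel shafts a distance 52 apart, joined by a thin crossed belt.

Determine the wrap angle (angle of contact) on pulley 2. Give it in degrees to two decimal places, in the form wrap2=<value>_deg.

crossed belt: β = asin((r1+r2)/C) = asin(21/52) = 23.8188°
wrap1 = wrap2 = π + 2β = 227.6377°

wrap2=227.64_deg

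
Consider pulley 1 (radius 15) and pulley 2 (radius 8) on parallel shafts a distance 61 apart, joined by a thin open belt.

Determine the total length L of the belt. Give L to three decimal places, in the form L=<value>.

L=195.061

open belt: β = asin((r2−r1)/C) = asin(-7/61) = -6.5894°
wrap1 = π − 2β = 193.1789°
wrap2 = π + 2β = 166.8211°
tangent length = C·cosβ = 60.5970
L = r1·wrap1 + r2·wrap2 + 2·C·cosβ = 15·3.3716 + 8·2.9116 + 2·60.5970 = 195.0608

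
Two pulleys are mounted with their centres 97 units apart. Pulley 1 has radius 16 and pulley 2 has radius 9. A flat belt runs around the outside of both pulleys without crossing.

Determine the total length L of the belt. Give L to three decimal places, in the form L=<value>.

L=273.045

open belt: β = asin((r2−r1)/C) = asin(-7/97) = -4.1383°
wrap1 = π − 2β = 188.2767°
wrap2 = π + 2β = 171.7233°
tangent length = C·cosβ = 96.7471
L = r1·wrap1 + r2·wrap2 + 2·C·cosβ = 16·3.2860 + 9·2.9971 + 2·96.7471 = 273.0452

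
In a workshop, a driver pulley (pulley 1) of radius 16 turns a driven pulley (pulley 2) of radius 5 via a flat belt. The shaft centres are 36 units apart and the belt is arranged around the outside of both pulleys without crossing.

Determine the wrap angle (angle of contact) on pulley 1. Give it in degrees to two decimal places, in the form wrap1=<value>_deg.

wrap1=215.58_deg

open belt: β = asin((r2−r1)/C) = asin(-11/36) = -17.7916°
wrap1 = π − 2β = 215.5832°
wrap2 = π + 2β = 144.4168°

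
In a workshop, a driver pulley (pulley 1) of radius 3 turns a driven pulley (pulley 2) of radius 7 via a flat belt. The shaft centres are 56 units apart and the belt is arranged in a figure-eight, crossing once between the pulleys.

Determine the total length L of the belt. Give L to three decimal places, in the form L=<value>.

crossed belt: β = asin((r1+r2)/C) = asin(10/56) = 10.2866°
wrap1 = wrap2 = π + 2β = 200.5731°
tangent length = C·cosβ = 55.0999
L = (r1+r2)·wrap + 2·C·cosβ = 10·3.5007 + 2·55.0999 = 145.2064

L=145.206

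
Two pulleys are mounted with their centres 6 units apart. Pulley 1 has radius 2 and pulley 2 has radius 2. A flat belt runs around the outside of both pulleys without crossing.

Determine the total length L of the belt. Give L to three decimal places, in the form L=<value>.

open belt: β = asin((r2−r1)/C) = asin(0/6) = 0.0000°
wrap1 = π − 2β = 180.0000°
wrap2 = π + 2β = 180.0000°
tangent length = C·cosβ = 6.0000
L = r1·wrap1 + r2·wrap2 + 2·C·cosβ = 2·3.1416 + 2·3.1416 + 2·6.0000 = 24.5664

L=24.566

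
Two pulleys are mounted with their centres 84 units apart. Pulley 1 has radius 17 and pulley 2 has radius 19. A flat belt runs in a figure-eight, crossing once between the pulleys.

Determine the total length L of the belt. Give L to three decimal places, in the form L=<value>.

L=296.776

crossed belt: β = asin((r1+r2)/C) = asin(36/84) = 25.3769°
wrap1 = wrap2 = π + 2β = 230.7539°
tangent length = C·cosβ = 75.8947
L = (r1+r2)·wrap + 2·C·cosβ = 36·4.0274 + 2·75.8947 = 296.7763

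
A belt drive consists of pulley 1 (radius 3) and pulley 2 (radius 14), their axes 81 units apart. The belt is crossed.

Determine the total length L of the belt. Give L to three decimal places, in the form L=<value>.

crossed belt: β = asin((r1+r2)/C) = asin(17/81) = 12.1151°
wrap1 = wrap2 = π + 2β = 204.2302°
tangent length = C·cosβ = 79.1960
L = (r1+r2)·wrap + 2·C·cosβ = 17·3.5645 + 2·79.1960 = 218.9882

L=218.988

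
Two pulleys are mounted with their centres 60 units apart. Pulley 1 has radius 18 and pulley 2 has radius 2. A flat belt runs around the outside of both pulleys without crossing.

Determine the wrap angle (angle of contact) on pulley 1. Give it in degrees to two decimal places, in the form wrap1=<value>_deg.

open belt: β = asin((r2−r1)/C) = asin(-16/60) = -15.4660°
wrap1 = π − 2β = 210.9320°
wrap2 = π + 2β = 149.0680°

wrap1=210.93_deg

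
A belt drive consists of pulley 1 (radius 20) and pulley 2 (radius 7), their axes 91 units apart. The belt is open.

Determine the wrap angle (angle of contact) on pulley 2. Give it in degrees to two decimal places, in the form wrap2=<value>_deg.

wrap2=163.57_deg

open belt: β = asin((r2−r1)/C) = asin(-13/91) = -8.2132°
wrap1 = π − 2β = 196.4264°
wrap2 = π + 2β = 163.5736°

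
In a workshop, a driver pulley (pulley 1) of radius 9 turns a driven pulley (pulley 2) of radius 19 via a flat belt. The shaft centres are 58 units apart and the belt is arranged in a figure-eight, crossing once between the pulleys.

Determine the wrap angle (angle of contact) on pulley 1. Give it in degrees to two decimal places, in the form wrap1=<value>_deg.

crossed belt: β = asin((r1+r2)/C) = asin(28/58) = 28.8657°
wrap1 = wrap2 = π + 2β = 237.7315°

wrap1=237.73_deg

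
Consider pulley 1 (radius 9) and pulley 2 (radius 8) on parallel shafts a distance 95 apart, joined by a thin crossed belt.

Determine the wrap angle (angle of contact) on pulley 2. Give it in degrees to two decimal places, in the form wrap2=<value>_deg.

crossed belt: β = asin((r1+r2)/C) = asin(17/95) = 10.3085°
wrap1 = wrap2 = π + 2β = 200.6169°

wrap2=200.62_deg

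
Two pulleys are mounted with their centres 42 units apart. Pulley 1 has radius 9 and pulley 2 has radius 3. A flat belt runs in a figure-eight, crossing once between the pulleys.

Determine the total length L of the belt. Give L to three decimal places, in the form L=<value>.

crossed belt: β = asin((r1+r2)/C) = asin(12/42) = 16.6015°
wrap1 = wrap2 = π + 2β = 213.2031°
tangent length = C·cosβ = 40.2492
L = (r1+r2)·wrap + 2·C·cosβ = 12·3.7211 + 2·40.2492 = 125.1516

L=125.152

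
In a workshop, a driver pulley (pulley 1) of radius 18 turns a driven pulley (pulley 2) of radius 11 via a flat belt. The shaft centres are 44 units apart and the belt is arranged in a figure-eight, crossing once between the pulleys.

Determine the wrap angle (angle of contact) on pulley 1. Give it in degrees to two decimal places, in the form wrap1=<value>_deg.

crossed belt: β = asin((r1+r2)/C) = asin(29/44) = 41.2306°
wrap1 = wrap2 = π + 2β = 262.4612°

wrap1=262.46_deg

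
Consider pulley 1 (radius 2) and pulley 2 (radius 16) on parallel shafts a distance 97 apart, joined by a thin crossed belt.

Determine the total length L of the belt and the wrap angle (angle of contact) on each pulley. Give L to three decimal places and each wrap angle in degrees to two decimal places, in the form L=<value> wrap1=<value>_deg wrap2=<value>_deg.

crossed belt: β = asin((r1+r2)/C) = asin(18/97) = 10.6942°
wrap1 = wrap2 = π + 2β = 201.3884°
tangent length = C·cosβ = 95.3153
L = (r1+r2)·wrap + 2·C·cosβ = 18·3.5149 + 2·95.3153 = 253.8986

L=253.899 wrap1=201.39_deg wrap2=201.39_deg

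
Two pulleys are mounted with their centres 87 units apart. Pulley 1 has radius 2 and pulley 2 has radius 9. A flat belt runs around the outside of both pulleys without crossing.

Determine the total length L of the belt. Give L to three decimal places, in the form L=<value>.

L=209.121

open belt: β = asin((r2−r1)/C) = asin(7/87) = 4.6150°
wrap1 = π − 2β = 170.7700°
wrap2 = π + 2β = 189.2300°
tangent length = C·cosβ = 86.7179
L = r1·wrap1 + r2·wrap2 + 2·C·cosβ = 2·2.9805 + 9·3.3027 + 2·86.7179 = 209.1210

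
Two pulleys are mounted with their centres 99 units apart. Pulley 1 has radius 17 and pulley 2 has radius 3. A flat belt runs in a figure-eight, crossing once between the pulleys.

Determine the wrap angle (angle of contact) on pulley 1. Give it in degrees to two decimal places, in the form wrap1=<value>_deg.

crossed belt: β = asin((r1+r2)/C) = asin(20/99) = 11.6551°
wrap1 = wrap2 = π + 2β = 203.3102°

wrap1=203.31_deg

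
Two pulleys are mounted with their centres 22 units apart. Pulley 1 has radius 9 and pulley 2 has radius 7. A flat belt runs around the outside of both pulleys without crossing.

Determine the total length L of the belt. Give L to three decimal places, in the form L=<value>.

L=94.447

open belt: β = asin((r2−r1)/C) = asin(-2/22) = -5.2159°
wrap1 = π − 2β = 190.4318°
wrap2 = π + 2β = 169.5682°
tangent length = C·cosβ = 21.9089
L = r1·wrap1 + r2·wrap2 + 2·C·cosβ = 9·3.3237 + 7·2.9595 + 2·21.9089 = 94.4474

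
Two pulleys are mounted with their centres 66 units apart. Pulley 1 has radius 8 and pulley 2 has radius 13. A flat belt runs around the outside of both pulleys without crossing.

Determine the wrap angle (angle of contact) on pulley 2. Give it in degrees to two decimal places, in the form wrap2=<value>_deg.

wrap2=188.69_deg

open belt: β = asin((r2−r1)/C) = asin(5/66) = 4.3448°
wrap1 = π − 2β = 171.3105°
wrap2 = π + 2β = 188.6895°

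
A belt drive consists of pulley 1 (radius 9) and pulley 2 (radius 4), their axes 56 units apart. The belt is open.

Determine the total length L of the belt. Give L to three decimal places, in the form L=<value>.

L=153.287

open belt: β = asin((r2−r1)/C) = asin(-5/56) = -5.1225°
wrap1 = π − 2β = 190.2450°
wrap2 = π + 2β = 169.7550°
tangent length = C·cosβ = 55.7763
L = r1·wrap1 + r2·wrap2 + 2·C·cosβ = 9·3.3204 + 4·2.9628 + 2·55.7763 = 153.2874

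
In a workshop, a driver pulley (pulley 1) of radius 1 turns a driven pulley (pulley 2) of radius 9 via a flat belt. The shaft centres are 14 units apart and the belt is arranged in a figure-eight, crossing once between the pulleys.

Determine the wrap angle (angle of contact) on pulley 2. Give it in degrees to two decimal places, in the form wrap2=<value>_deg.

wrap2=271.17_deg

crossed belt: β = asin((r1+r2)/C) = asin(10/14) = 45.5847°
wrap1 = wrap2 = π + 2β = 271.1694°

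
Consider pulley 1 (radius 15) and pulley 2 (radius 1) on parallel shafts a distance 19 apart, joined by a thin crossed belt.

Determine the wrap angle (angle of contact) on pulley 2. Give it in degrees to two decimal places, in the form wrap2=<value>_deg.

crossed belt: β = asin((r1+r2)/C) = asin(16/19) = 57.3631°
wrap1 = wrap2 = π + 2β = 294.7262°

wrap2=294.73_deg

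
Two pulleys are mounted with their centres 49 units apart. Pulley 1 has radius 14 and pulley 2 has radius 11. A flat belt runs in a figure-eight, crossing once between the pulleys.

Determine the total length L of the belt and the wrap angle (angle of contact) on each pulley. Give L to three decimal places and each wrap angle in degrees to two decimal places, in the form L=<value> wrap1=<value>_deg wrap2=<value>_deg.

L=189.596 wrap1=241.35_deg wrap2=241.35_deg

crossed belt: β = asin((r1+r2)/C) = asin(25/49) = 30.6774°
wrap1 = wrap2 = π + 2β = 241.3548°
tangent length = C·cosβ = 42.1426
L = (r1+r2)·wrap + 2·C·cosβ = 25·4.2124 + 2·42.1426 = 189.5961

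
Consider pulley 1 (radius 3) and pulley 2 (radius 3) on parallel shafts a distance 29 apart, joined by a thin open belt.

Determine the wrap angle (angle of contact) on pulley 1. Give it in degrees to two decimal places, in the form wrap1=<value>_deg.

open belt: β = asin((r2−r1)/C) = asin(0/29) = 0.0000°
wrap1 = π − 2β = 180.0000°
wrap2 = π + 2β = 180.0000°

wrap1=180.00_deg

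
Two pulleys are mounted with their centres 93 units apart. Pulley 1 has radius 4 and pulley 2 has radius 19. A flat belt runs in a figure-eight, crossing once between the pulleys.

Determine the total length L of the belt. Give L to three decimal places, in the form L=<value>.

L=263.974

crossed belt: β = asin((r1+r2)/C) = asin(23/93) = 14.3185°
wrap1 = wrap2 = π + 2β = 208.6370°
tangent length = C·cosβ = 90.1110
L = (r1+r2)·wrap + 2·C·cosβ = 23·3.6414 + 2·90.1110 = 263.9743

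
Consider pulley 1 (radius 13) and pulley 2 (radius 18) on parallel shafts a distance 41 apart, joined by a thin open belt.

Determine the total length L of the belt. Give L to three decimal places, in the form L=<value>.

L=180.000

open belt: β = asin((r2−r1)/C) = asin(5/41) = 7.0047°
wrap1 = π − 2β = 165.9905°
wrap2 = π + 2β = 194.0095°
tangent length = C·cosβ = 40.6940
L = r1·wrap1 + r2·wrap2 + 2·C·cosβ = 13·2.8971 + 18·3.3861 + 2·40.6940 = 179.9999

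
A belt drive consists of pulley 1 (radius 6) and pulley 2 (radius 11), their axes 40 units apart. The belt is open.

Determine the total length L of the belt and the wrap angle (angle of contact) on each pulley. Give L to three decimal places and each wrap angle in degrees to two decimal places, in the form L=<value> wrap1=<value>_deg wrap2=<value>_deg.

L=134.033 wrap1=165.64_deg wrap2=194.36_deg

open belt: β = asin((r2−r1)/C) = asin(5/40) = 7.1808°
wrap1 = π − 2β = 165.6385°
wrap2 = π + 2β = 194.3615°
tangent length = C·cosβ = 39.6863
L = r1·wrap1 + r2·wrap2 + 2·C·cosβ = 6·2.8909 + 11·3.3922 + 2·39.6863 = 134.0329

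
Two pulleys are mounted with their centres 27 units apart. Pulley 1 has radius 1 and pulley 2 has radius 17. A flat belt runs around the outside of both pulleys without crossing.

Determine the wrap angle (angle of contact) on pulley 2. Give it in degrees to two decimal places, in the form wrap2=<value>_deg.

open belt: β = asin((r2−r1)/C) = asin(16/27) = 36.3412°
wrap1 = π − 2β = 107.3176°
wrap2 = π + 2β = 252.6824°

wrap2=252.68_deg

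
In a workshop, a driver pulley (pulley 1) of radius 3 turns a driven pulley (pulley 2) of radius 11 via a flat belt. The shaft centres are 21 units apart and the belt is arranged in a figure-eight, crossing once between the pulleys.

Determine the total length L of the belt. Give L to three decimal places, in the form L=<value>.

L=95.720

crossed belt: β = asin((r1+r2)/C) = asin(14/21) = 41.8103°
wrap1 = wrap2 = π + 2β = 263.6206°
tangent length = C·cosβ = 15.6525
L = (r1+r2)·wrap + 2·C·cosβ = 14·4.6010 + 2·15.6525 = 95.7196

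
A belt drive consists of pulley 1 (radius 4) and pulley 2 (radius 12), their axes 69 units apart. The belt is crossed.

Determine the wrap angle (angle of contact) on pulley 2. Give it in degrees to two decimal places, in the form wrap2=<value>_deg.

crossed belt: β = asin((r1+r2)/C) = asin(16/69) = 13.4080°
wrap1 = wrap2 = π + 2β = 206.8160°

wrap2=206.82_deg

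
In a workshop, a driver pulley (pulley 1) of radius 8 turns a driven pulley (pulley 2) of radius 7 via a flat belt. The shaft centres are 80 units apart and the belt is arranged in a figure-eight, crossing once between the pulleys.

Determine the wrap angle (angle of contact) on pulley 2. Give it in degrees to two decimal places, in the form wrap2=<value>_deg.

wrap2=201.61_deg

crossed belt: β = asin((r1+r2)/C) = asin(15/80) = 10.8069°
wrap1 = wrap2 = π + 2β = 201.6138°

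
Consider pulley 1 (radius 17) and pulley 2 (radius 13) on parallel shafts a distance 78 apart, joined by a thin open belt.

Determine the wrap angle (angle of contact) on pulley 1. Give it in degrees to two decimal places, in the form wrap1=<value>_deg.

open belt: β = asin((r2−r1)/C) = asin(-4/78) = -2.9395°
wrap1 = π − 2β = 185.8791°
wrap2 = π + 2β = 174.1209°

wrap1=185.88_deg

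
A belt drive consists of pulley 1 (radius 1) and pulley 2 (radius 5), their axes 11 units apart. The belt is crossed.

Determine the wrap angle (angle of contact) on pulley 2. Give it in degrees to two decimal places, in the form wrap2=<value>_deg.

crossed belt: β = asin((r1+r2)/C) = asin(6/11) = 33.0557°
wrap1 = wrap2 = π + 2β = 246.1115°

wrap2=246.11_deg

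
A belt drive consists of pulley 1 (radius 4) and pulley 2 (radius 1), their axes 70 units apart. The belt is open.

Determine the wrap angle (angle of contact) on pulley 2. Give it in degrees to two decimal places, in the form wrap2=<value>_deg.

open belt: β = asin((r2−r1)/C) = asin(-3/70) = -2.4563°
wrap1 = π − 2β = 184.9126°
wrap2 = π + 2β = 175.0874°

wrap2=175.09_deg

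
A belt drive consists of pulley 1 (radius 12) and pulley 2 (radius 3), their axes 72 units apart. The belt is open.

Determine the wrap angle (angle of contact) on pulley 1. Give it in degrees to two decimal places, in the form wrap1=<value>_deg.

open belt: β = asin((r2−r1)/C) = asin(-9/72) = -7.1808°
wrap1 = π − 2β = 194.3615°
wrap2 = π + 2β = 165.6385°

wrap1=194.36_deg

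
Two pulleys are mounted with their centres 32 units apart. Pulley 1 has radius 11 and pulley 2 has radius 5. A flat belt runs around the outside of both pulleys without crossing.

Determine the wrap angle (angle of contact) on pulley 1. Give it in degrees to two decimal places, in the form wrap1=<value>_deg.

wrap1=201.61_deg

open belt: β = asin((r2−r1)/C) = asin(-6/32) = -10.8069°
wrap1 = π − 2β = 201.6138°
wrap2 = π + 2β = 158.3862°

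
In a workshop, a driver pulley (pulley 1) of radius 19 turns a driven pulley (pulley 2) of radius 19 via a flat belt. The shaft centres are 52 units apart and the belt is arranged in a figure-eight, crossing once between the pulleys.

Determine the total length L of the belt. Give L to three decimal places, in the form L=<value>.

crossed belt: β = asin((r1+r2)/C) = asin(38/52) = 46.9509°
wrap1 = wrap2 = π + 2β = 273.9018°
tangent length = C·cosβ = 35.4965
L = (r1+r2)·wrap + 2·C·cosβ = 38·4.7805 + 2·35.4965 = 252.6515

L=252.652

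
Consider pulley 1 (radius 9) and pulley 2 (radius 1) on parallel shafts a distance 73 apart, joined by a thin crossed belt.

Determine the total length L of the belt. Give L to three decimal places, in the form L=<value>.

L=178.788

crossed belt: β = asin((r1+r2)/C) = asin(10/73) = 7.8735°
wrap1 = wrap2 = π + 2β = 195.7470°
tangent length = C·cosβ = 72.3118
L = (r1+r2)·wrap + 2·C·cosβ = 10·3.4164 + 2·72.3118 = 178.7879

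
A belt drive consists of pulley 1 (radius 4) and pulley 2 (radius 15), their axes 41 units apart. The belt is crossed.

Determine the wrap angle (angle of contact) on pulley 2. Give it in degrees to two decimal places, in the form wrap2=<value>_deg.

crossed belt: β = asin((r1+r2)/C) = asin(19/41) = 27.6077°
wrap1 = wrap2 = π + 2β = 235.2153°

wrap2=235.22_deg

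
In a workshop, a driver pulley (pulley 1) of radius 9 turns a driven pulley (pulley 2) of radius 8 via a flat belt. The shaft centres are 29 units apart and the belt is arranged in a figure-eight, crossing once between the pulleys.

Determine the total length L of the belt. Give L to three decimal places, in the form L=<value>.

crossed belt: β = asin((r1+r2)/C) = asin(17/29) = 35.8883°
wrap1 = wrap2 = π + 2β = 251.7766°
tangent length = C·cosβ = 23.4947
L = (r1+r2)·wrap + 2·C·cosβ = 17·4.3943 + 2·23.4947 = 121.6930

L=121.693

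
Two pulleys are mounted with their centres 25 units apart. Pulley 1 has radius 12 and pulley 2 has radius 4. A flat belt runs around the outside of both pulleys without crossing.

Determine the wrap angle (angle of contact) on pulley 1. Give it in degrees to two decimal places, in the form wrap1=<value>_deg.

open belt: β = asin((r2−r1)/C) = asin(-8/25) = -18.6629°
wrap1 = π − 2β = 217.3258°
wrap2 = π + 2β = 142.6742°

wrap1=217.33_deg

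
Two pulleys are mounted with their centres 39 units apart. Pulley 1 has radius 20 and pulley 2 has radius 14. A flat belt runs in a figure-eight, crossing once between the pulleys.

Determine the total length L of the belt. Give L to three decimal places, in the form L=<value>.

crossed belt: β = asin((r1+r2)/C) = asin(34/39) = 60.6679°
wrap1 = wrap2 = π + 2β = 301.3358°
tangent length = C·cosβ = 19.1050
L = (r1+r2)·wrap + 2·C·cosβ = 34·5.2593 + 2·19.1050 = 217.0262

L=217.026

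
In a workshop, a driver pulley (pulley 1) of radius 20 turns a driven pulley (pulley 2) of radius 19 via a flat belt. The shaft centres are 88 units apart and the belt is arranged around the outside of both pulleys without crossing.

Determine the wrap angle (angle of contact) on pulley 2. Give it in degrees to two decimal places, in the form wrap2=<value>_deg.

open belt: β = asin((r2−r1)/C) = asin(-1/88) = -0.6511°
wrap1 = π − 2β = 181.3022°
wrap2 = π + 2β = 178.6978°

wrap2=178.70_deg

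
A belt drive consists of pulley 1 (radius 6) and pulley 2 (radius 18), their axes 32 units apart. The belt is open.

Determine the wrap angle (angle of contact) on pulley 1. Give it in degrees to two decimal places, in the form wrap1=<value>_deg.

open belt: β = asin((r2−r1)/C) = asin(12/32) = 22.0243°
wrap1 = π − 2β = 135.9514°
wrap2 = π + 2β = 224.0486°

wrap1=135.95_deg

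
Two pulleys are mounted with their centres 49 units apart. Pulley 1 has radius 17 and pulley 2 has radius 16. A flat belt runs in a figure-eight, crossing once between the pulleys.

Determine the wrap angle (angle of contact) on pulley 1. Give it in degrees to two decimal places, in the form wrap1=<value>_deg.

crossed belt: β = asin((r1+r2)/C) = asin(33/49) = 42.3354°
wrap1 = wrap2 = π + 2β = 264.6708°

wrap1=264.67_deg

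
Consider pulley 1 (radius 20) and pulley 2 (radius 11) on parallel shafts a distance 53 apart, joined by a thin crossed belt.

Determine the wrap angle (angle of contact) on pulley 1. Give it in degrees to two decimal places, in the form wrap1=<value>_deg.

crossed belt: β = asin((r1+r2)/C) = asin(31/53) = 35.7963°
wrap1 = wrap2 = π + 2β = 251.5927°

wrap1=251.59_deg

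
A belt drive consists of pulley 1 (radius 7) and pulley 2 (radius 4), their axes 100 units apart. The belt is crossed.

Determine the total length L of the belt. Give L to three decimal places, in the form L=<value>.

crossed belt: β = asin((r1+r2)/C) = asin(11/100) = 6.3153°
wrap1 = wrap2 = π + 2β = 192.6306°
tangent length = C·cosβ = 99.3932
L = (r1+r2)·wrap + 2·C·cosβ = 11·3.3620 + 2·99.3932 = 235.7687

L=235.769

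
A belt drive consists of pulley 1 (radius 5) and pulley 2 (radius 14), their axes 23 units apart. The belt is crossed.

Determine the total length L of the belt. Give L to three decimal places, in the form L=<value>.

L=122.554

crossed belt: β = asin((r1+r2)/C) = asin(19/23) = 55.6988°
wrap1 = wrap2 = π + 2β = 291.3977°
tangent length = C·cosβ = 12.9615
L = (r1+r2)·wrap + 2·C·cosβ = 19·5.0858 + 2·12.9615 = 122.5541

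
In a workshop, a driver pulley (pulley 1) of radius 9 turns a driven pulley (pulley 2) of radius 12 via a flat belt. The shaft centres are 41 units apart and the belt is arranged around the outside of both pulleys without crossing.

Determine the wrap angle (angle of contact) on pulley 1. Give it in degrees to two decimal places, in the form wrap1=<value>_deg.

wrap1=171.61_deg

open belt: β = asin((r2−r1)/C) = asin(3/41) = 4.1961°
wrap1 = π − 2β = 171.6078°
wrap2 = π + 2β = 188.3922°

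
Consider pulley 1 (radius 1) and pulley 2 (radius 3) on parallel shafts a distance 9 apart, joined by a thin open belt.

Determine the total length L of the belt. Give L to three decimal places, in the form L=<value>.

open belt: β = asin((r2−r1)/C) = asin(2/9) = 12.8396°
wrap1 = π − 2β = 154.3208°
wrap2 = π + 2β = 205.6792°
tangent length = C·cosβ = 8.7750
L = r1·wrap1 + r2·wrap2 + 2·C·cosβ = 1·2.6934 + 3·3.5898 + 2·8.7750 = 31.0127

L=31.013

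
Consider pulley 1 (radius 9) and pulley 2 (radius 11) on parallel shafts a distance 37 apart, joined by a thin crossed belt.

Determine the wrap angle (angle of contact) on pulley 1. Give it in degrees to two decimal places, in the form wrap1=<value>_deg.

wrap1=245.44_deg

crossed belt: β = asin((r1+r2)/C) = asin(20/37) = 32.7204°
wrap1 = wrap2 = π + 2β = 245.4409°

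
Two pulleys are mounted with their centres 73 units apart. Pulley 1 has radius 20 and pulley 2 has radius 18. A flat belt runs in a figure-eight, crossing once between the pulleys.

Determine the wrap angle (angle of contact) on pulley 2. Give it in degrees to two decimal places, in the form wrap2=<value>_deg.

wrap2=242.74_deg

crossed belt: β = asin((r1+r2)/C) = asin(38/73) = 31.3690°
wrap1 = wrap2 = π + 2β = 242.7380°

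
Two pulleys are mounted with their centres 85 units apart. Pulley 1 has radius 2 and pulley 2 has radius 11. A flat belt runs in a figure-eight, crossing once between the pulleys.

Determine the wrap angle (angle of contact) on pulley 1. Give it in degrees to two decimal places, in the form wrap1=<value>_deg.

crossed belt: β = asin((r1+r2)/C) = asin(13/85) = 8.7974°
wrap1 = wrap2 = π + 2β = 197.5948°

wrap1=197.59_deg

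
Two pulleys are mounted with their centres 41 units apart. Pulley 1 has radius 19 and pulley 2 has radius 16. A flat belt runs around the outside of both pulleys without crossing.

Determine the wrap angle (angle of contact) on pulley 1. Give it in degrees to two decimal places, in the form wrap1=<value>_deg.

wrap1=188.39_deg

open belt: β = asin((r2−r1)/C) = asin(-3/41) = -4.1961°
wrap1 = π − 2β = 188.3922°
wrap2 = π + 2β = 171.6078°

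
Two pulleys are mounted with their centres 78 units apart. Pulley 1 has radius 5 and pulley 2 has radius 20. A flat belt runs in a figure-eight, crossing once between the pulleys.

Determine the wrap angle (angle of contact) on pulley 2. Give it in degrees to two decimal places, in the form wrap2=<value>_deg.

wrap2=217.39_deg

crossed belt: β = asin((r1+r2)/C) = asin(25/78) = 18.6939°
wrap1 = wrap2 = π + 2β = 217.3879°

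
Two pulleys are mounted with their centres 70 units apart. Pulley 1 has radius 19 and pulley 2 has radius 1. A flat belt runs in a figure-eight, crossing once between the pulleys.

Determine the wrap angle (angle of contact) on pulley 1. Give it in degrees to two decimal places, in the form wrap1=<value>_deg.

crossed belt: β = asin((r1+r2)/C) = asin(20/70) = 16.6015°
wrap1 = wrap2 = π + 2β = 213.2031°

wrap1=213.20_deg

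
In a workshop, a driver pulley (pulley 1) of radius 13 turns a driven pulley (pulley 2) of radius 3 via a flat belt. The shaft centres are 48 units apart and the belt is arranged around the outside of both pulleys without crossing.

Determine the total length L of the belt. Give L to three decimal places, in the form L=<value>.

open belt: β = asin((r2−r1)/C) = asin(-10/48) = -12.0247°
wrap1 = π − 2β = 204.0494°
wrap2 = π + 2β = 155.9506°
tangent length = C·cosβ = 46.9468
L = r1·wrap1 + r2·wrap2 + 2·C·cosβ = 13·3.5613 + 3·2.7219 + 2·46.9468 = 148.3565

L=148.356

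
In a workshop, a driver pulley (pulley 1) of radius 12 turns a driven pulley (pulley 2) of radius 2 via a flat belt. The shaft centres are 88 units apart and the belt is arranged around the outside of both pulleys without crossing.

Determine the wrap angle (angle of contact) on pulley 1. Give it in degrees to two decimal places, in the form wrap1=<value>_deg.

open belt: β = asin((r2−r1)/C) = asin(-10/88) = -6.5250°
wrap1 = π − 2β = 193.0500°
wrap2 = π + 2β = 166.9500°

wrap1=193.05_deg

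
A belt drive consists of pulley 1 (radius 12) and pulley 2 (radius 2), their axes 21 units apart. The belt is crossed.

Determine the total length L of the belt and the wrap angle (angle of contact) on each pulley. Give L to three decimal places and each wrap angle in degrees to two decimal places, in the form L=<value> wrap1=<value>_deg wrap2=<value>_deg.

crossed belt: β = asin((r1+r2)/C) = asin(14/21) = 41.8103°
wrap1 = wrap2 = π + 2β = 263.6206°
tangent length = C·cosβ = 15.6525
L = (r1+r2)·wrap + 2·C·cosβ = 14·4.6010 + 2·15.6525 = 95.7196

L=95.720 wrap1=263.62_deg wrap2=263.62_deg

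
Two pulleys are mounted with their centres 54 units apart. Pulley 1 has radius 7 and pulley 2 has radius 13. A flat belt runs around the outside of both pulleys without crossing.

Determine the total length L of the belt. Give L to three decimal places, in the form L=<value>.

L=171.499

open belt: β = asin((r2−r1)/C) = asin(6/54) = 6.3794°
wrap1 = π − 2β = 167.2413°
wrap2 = π + 2β = 192.7587°
tangent length = C·cosβ = 53.6656
L = r1·wrap1 + r2·wrap2 + 2·C·cosβ = 7·2.9189 + 13·3.3643 + 2·53.6656 = 171.4992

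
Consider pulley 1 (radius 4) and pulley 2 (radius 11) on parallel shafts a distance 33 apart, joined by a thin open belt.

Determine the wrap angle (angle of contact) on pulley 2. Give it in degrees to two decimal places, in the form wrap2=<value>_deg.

wrap2=204.49_deg

open belt: β = asin((r2−r1)/C) = asin(7/33) = 12.2467°
wrap1 = π − 2β = 155.5066°
wrap2 = π + 2β = 204.4934°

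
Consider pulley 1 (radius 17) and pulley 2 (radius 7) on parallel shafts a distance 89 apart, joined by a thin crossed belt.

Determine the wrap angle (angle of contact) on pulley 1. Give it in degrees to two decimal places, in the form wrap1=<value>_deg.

crossed belt: β = asin((r1+r2)/C) = asin(24/89) = 15.6442°
wrap1 = wrap2 = π + 2β = 211.2884°

wrap1=211.29_deg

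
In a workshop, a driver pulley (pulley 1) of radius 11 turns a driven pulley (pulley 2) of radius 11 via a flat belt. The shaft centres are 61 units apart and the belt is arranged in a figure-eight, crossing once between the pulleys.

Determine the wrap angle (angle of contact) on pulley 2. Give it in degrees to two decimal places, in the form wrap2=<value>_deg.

wrap2=222.28_deg

crossed belt: β = asin((r1+r2)/C) = asin(22/61) = 21.1405°
wrap1 = wrap2 = π + 2β = 222.2809°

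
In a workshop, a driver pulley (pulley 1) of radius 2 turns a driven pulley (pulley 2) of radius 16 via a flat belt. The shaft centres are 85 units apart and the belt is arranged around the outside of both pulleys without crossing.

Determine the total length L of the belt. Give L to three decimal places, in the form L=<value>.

L=228.860

open belt: β = asin((r2−r1)/C) = asin(14/85) = 9.4801°
wrap1 = π − 2β = 161.0397°
wrap2 = π + 2β = 198.9603°
tangent length = C·cosβ = 83.8391
L = r1·wrap1 + r2·wrap2 + 2·C·cosβ = 2·2.8107 + 16·3.4725 + 2·83.8391 = 228.8598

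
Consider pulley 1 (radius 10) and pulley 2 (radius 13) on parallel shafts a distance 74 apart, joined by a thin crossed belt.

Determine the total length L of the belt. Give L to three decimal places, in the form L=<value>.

crossed belt: β = asin((r1+r2)/C) = asin(23/74) = 18.1081°
wrap1 = wrap2 = π + 2β = 216.2162°
tangent length = C·cosβ = 70.3349
L = (r1+r2)·wrap + 2·C·cosβ = 23·3.7737 + 2·70.3349 = 227.4646

L=227.465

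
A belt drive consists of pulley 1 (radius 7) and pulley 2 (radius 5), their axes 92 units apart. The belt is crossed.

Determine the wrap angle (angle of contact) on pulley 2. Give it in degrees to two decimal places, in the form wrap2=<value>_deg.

crossed belt: β = asin((r1+r2)/C) = asin(12/92) = 7.4947°
wrap1 = wrap2 = π + 2β = 194.9894°

wrap2=194.99_deg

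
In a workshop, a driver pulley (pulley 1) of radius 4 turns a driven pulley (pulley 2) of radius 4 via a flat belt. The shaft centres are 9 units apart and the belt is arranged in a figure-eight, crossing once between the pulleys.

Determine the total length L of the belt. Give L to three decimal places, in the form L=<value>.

crossed belt: β = asin((r1+r2)/C) = asin(8/9) = 62.7340°
wrap1 = wrap2 = π + 2β = 305.4679°
tangent length = C·cosβ = 4.1231
L = (r1+r2)·wrap + 2·C·cosβ = 8·5.3314 + 2·4.1231 = 50.8976

L=50.898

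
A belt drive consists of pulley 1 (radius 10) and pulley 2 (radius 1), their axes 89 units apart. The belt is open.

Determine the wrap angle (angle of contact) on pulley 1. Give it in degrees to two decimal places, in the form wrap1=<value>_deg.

open belt: β = asin((r2−r1)/C) = asin(-9/89) = -5.8039°
wrap1 = π − 2β = 191.6078°
wrap2 = π + 2β = 168.3922°

wrap1=191.61_deg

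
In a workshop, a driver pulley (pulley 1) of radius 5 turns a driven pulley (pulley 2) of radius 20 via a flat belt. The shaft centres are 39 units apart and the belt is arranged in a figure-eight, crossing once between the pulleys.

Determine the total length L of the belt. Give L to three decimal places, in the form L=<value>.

crossed belt: β = asin((r1+r2)/C) = asin(25/39) = 39.8683°
wrap1 = wrap2 = π + 2β = 259.7367°
tangent length = C·cosβ = 29.9333
L = (r1+r2)·wrap + 2·C·cosβ = 25·4.5333 + 2·29.9333 = 173.1980

L=173.198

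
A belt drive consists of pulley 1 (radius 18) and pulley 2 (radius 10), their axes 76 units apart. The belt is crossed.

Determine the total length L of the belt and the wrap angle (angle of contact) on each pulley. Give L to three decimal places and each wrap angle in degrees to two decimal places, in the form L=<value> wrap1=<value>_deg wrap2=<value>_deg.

L=250.402 wrap1=223.24_deg wrap2=223.24_deg

crossed belt: β = asin((r1+r2)/C) = asin(28/76) = 21.6183°
wrap1 = wrap2 = π + 2β = 223.2365°
tangent length = C·cosβ = 70.6541
L = (r1+r2)·wrap + 2·C·cosβ = 28·3.8962 + 2·70.6541 = 250.4021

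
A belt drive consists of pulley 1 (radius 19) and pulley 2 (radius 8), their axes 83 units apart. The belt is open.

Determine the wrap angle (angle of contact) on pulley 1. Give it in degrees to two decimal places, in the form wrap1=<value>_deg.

open belt: β = asin((r2−r1)/C) = asin(-11/83) = -7.6158°
wrap1 = π − 2β = 195.2316°
wrap2 = π + 2β = 164.7684°

wrap1=195.23_deg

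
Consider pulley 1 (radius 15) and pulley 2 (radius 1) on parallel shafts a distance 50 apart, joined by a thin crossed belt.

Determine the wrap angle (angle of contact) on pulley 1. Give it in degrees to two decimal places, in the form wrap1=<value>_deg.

crossed belt: β = asin((r1+r2)/C) = asin(16/50) = 18.6629°
wrap1 = wrap2 = π + 2β = 217.3258°

wrap1=217.33_deg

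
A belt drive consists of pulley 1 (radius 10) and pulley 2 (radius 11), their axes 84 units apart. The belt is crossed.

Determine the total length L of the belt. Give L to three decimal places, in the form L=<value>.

crossed belt: β = asin((r1+r2)/C) = asin(21/84) = 14.4775°
wrap1 = wrap2 = π + 2β = 208.9550°
tangent length = C·cosβ = 81.3327
L = (r1+r2)·wrap + 2·C·cosβ = 21·3.6470 + 2·81.3327 = 239.2513

L=239.251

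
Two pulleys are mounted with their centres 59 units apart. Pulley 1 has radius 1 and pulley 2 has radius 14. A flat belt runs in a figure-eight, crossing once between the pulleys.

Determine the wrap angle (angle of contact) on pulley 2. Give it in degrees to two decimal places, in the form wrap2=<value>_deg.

crossed belt: β = asin((r1+r2)/C) = asin(15/59) = 14.7284°
wrap1 = wrap2 = π + 2β = 209.4568°

wrap2=209.46_deg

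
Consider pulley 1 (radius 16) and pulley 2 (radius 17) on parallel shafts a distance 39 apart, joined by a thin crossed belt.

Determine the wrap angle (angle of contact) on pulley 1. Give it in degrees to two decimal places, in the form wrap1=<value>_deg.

wrap1=295.59_deg

crossed belt: β = asin((r1+r2)/C) = asin(33/39) = 57.7958°
wrap1 = wrap2 = π + 2β = 295.5915°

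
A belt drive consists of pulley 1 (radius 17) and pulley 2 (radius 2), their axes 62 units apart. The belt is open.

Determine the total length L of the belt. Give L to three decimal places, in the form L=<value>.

open belt: β = asin((r2−r1)/C) = asin(-15/62) = -14.0008°
wrap1 = π − 2β = 208.0016°
wrap2 = π + 2β = 151.9984°
tangent length = C·cosβ = 60.1581
L = r1·wrap1 + r2·wrap2 + 2·C·cosβ = 17·3.6303 + 2·2.6529 + 2·60.1581 = 187.3373

L=187.337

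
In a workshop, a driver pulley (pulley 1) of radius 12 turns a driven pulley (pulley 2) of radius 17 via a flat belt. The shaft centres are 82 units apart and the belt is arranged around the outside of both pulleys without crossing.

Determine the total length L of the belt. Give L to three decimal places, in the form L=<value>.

open belt: β = asin((r2−r1)/C) = asin(5/82) = 3.4958°
wrap1 = π − 2β = 173.0084°
wrap2 = π + 2β = 186.9916°
tangent length = C·cosβ = 81.8474
L = r1·wrap1 + r2·wrap2 + 2·C·cosβ = 12·3.0196 + 17·3.2636 + 2·81.8474 = 255.4112

L=255.411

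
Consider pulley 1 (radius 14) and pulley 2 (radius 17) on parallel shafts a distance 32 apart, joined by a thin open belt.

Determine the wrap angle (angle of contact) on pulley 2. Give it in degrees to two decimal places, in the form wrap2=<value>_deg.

wrap2=190.76_deg

open belt: β = asin((r2−r1)/C) = asin(3/32) = 5.3794°
wrap1 = π − 2β = 169.2412°
wrap2 = π + 2β = 190.7588°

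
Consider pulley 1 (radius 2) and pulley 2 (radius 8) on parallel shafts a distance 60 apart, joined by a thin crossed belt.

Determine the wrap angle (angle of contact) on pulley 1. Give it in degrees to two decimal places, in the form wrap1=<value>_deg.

wrap1=199.19_deg

crossed belt: β = asin((r1+r2)/C) = asin(10/60) = 9.5941°
wrap1 = wrap2 = π + 2β = 199.1881°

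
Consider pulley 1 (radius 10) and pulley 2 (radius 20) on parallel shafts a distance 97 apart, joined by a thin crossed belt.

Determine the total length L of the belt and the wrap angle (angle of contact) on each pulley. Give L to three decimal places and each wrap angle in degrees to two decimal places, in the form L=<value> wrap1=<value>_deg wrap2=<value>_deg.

crossed belt: β = asin((r1+r2)/C) = asin(30/97) = 18.0157°
wrap1 = wrap2 = π + 2β = 216.0315°
tangent length = C·cosβ = 92.2442
L = (r1+r2)·wrap + 2·C·cosβ = 30·3.7705 + 2·92.2442 = 297.6023

L=297.602 wrap1=216.03_deg wrap2=216.03_deg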